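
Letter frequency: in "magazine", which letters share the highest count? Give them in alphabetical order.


Word: "magazine"
Letter counts:
  'a': 2
  'e': 1
  'g': 1
  'i': 1
  'm': 1
  'n': 1
  'z': 1
Maximum count = 2
Most frequent = 'a' (2 times each)


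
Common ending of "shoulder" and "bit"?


Word 1: "shoulder"
Word 2: "bit"
Comparing from end:
  Pos -1: 'r' != 't' (stop)
LCS = "" (length 0)


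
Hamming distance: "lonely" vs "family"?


Comparing character by character (same length = 6):
  Pos 0: 'l' vs 'f' !=
  Pos 1: 'o' vs 'a' !=
  Pos 2: 'n' vs 'm' !=
  Pos 3: 'e' vs 'i' !=
  Pos 4: 'l' vs 'l' =
  Pos 5: 'y' vs 'y' =
Hamming distance = 4


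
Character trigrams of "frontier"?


Word: "frontier" (length 8)
Number of trigrams = 8 - 3 + 1 = 6
  Position 0: "fro"
  Position 1: "ron"
  Position 2: "ont"
  Position 3: "nti"
  Position 4: "tie"
  Position 5: "ier"
Trigrams = "fro", "ron", "ont", "nti", "tie", "ier"


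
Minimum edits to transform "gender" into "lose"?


Word 1: "gender" (length 6)
Word 2: "lose" (length 4)
One optimal edit sequence (insert/delete/substitute each cost 1):
  1. delete 'g'  (+1)
  2. substitute 'e' -> 'l'  (+1)
  3. substitute 'n' -> 'o'  (+1)
  4. substitute 'd' -> 's'  (+1)
  5. keep 'e'
  6. delete 'r'  (+1)
Total edit operations: 5
Edit distance = 5


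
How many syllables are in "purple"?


Word: "purple"
Syllable breakdown: pur · ple
Counting: 2 parts
= 2 syllables


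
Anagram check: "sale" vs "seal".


Word 1: "sale" → sorted: aels
Word 2: "seal" → sorted: aels
Same letters? aels == aels
Anagram = Yes


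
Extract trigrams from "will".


Word: "will" (length 4)
Number of trigrams = 4 - 3 + 1 = 2
  Position 0: "wil"
  Position 1: "ill"
Trigrams = "wil", "ill"


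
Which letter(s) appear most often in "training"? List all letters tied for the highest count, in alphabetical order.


Word: "training"
Letter counts:
  'a': 1
  'g': 1
  'i': 2
  'n': 2
  'r': 1
  't': 1
Maximum count = 2
Most frequent = 'i', 'n' (2 times each)


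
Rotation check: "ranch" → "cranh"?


Word: "ranch", Candidate: "cranh"
Method: check if candidate is substring of word+word
"ranchranch" contains "cranh"? No
Is rotation = No


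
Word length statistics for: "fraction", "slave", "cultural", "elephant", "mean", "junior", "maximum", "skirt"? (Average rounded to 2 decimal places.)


Lengths: "fraction"=8, "slave"=5, "cultural"=8, "elephant"=8, "mean"=4, "junior"=6, "maximum"=7, "skirt"=5
Sum = 51, Count = 8
Average = 51/8 = 6.38
= avg=6.38, min=4, max=8


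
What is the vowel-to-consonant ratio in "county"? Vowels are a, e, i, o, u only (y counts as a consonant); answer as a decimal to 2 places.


Word: "county"
Vowels (a,e,i,o,u): 2
Consonants: 4
Ratio = 2/4
= 0.50


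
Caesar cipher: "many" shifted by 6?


Word: "many"
Shift: 6
Each letter → (letter + shift) mod 26:
  'm' (12) + 6 = 18 → 's'
  'a' (0) + 6 = 6 → 'g'
  'n' (13) + 6 = 19 → 't'
  'y' (24) + 6 = 4 → 'e'
Result = "sgte"


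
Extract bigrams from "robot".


Word: "robot" (length 5)
Number of bigrams = 5 - 2 + 1 = 4
  Position 0: "ro"
  Position 1: "ob"
  Position 2: "bo"
  Position 3: "ot"
Bigrams = "ro", "ob", "bo", "ot"


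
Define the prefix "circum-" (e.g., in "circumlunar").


Prefix: circum-
As in: circumlunar -> circum- + lunar
Meaning = around


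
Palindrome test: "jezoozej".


Word: "jezoozej"
Reversed: "jezoozej"
Forward == Backward? jezoozej == jezoozej
Palindrome = Yes


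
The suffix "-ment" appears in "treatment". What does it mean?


Suffix: -ment
Example: treatment (treat + -ment)
Meaning = result of action


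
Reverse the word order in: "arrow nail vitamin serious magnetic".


Original: "arrow nail vitamin serious magnetic"
Words (1..n): arrow | nail | vitamin | serious | magnetic
Reversed (n..1): magnetic | serious | vitamin | nail | arrow
Result = "magnetic serious vitamin nail arrow"


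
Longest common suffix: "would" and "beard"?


Word 1: "would"
Word 2: "beard"
Comparing from end:
  Pos -1: 'd' == 'd'
  Pos -2: 'l' != 'r' (stop)
LCS = "d" (length 1)


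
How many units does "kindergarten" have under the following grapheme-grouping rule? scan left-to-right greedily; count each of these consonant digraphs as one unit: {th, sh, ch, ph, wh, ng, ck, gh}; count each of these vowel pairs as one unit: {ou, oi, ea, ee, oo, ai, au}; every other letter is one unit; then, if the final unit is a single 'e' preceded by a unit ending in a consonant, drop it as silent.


Word: "kindergarten" (12 letters)
Left-to-right scan:
  [1] 'k' (letter)
  [2] 'i' (letter)
  [3] 'n' (letter)
  [4] 'd' (letter)
  [5] 'e' (letter)
  [6] 'r' (letter)
  [7] 'g' (letter)
  [8] 'a' (letter)
  [9] 'r' (letter)
  [10] 't' (letter)
  [11] 'e' (letter)
  [12] 'n' (letter)
Units from scan: 12
Sound units = 12 units


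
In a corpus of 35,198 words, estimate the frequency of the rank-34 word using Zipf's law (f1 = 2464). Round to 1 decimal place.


Zipf's law: f(r) = f(1) / r
f(1) = 2464
f(34) = 2464 / 34
= 72.5 occurrences


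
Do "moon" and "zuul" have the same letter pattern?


Pattern of "moon": [0, 1, 1, 2]
Pattern of "zuul": [0, 1, 1, 2]
Patterns match
Same pattern = Yes


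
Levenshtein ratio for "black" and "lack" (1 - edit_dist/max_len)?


Word 1: "black" (length 5)
Word 2: "lack" (length 4)
One optimal edit sequence:
  1. delete 'b'  (+1)
  2. keep 'l'
  3. keep 'a'
  4. keep 'c'
  5. keep 'k'
Edit distance = 1
Max length = max(5, 4) = 5
Similarity = 1 - 1/5
= 0.8000


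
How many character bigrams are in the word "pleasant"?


Word: "pleasant" (length 8)
Number of 2-grams = length - 2 + 1 = 8 - 2 + 1
= 7


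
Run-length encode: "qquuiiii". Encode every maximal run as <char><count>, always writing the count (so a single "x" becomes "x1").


String: "qquuiiii"
Scanning for consecutive runs:
  'q' x 2
  'u' x 2
  'i' x 4
RLE = "q2u2i4"


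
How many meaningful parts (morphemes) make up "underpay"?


Word: "underpay"
Morphemes: under- / pay
Each morpheme carries meaning
= 2 morphemes


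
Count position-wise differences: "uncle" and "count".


Comparing character by character (same length = 5):
  Pos 0: 'u' vs 'c' !=
  Pos 1: 'n' vs 'o' !=
  Pos 2: 'c' vs 'u' !=
  Pos 3: 'l' vs 'n' !=
  Pos 4: 'e' vs 't' !=
Hamming distance = 5


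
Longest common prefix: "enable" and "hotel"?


Word 1: "enable"
Word 2: "hotel"
Comparing from start:
  Pos 0: 'e' != 'h' (stop)
LCP = "" (length 0)


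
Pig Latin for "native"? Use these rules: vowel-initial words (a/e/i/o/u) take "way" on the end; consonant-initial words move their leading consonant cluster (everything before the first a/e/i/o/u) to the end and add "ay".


Word: "native"
Starts with consonant(s) → move to end, add 'ay'
Consonant cluster: "n"
Pig Latin = "ativenay"


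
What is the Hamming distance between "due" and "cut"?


Comparing character by character (same length = 3):
  Pos 0: 'd' vs 'c' !=
  Pos 1: 'u' vs 'u' =
  Pos 2: 'e' vs 't' !=
Hamming distance = 2


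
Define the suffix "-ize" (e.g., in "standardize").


Suffix: -ize
As in: standardize -> standard + -ize
Meaning = to make


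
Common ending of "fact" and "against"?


Word 1: "fact"
Word 2: "against"
Comparing from end:
  Pos -1: 't' == 't'
  Pos -2: 'c' != 's' (stop)
LCS = "t" (length 1)


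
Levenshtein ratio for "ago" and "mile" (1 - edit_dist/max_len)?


Word 1: "ago" (length 3)
Word 2: "mile" (length 4)
One optimal edit sequence:
  1. insert 'm'  (+1)
  2. substitute 'a' -> 'i'  (+1)
  3. substitute 'g' -> 'l'  (+1)
  4. substitute 'o' -> 'e'  (+1)
Edit distance = 4
Max length = max(3, 4) = 4
Similarity = 1 - 4/4
= 0.0000


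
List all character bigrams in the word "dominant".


Word: "dominant" (length 8)
Number of bigrams = 8 - 2 + 1 = 7
  Position 0: "do"
  Position 1: "om"
  Position 2: "mi"
  Position 3: "in"
  Position 4: "na"
  Position 5: "an"
  Position 6: "nt"
Bigrams = "do", "om", "mi", "in", "na", "an", "nt"


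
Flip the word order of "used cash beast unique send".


Original: "used cash beast unique send"
Words (1..n): used | cash | beast | unique | send
Reversed (n..1): send | unique | beast | cash | used
Result = "send unique beast cash used"


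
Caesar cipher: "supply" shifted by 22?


Word: "supply"
Shift: 22
Each letter → (letter + shift) mod 26:
  's' (18) + 22 = 14 → 'o'
  'u' (20) + 22 = 16 → 'q'
  'p' (15) + 22 = 11 → 'l'
  'p' (15) + 22 = 11 → 'l'
  'l' (11) + 22 = 7 → 'h'
  'y' (24) + 22 = 20 → 'u'
Result = "oqllhu"


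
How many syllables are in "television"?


Word: "television"
Syllable breakdown: tel · e · vi · sion
Counting: 4 parts
= 4 syllables


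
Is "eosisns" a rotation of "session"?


Word: "session", Candidate: "eosisns"
Method: check if candidate is substring of word+word
"sessionsession" contains "eosisns"? No
Is rotation = No


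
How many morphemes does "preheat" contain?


Word: "preheat"
Morphemes: pre- | heat
Each morpheme carries meaning
= 2 morphemes


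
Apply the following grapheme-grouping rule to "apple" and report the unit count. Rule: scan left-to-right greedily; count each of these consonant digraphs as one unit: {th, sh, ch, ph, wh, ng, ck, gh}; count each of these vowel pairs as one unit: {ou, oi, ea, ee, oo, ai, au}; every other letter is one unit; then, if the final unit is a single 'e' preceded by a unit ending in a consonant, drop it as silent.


Word: "apple" (5 letters)
Left-to-right scan:
  1. 'a' (letter)
  2. 'p' (letter)
  3. 'p' (letter)
  4. 'l' (letter)
  5. 'e' (letter)
Units from scan: 5
Final unit is 'e' after a consonant -> drop as silent (-1)
Sound units = 4 units


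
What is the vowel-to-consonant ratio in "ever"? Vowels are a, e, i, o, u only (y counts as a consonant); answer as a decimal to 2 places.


Word: "ever"
Vowels (a,e,i,o,u): 2
Consonants: 2
Ratio = 2/2
= 1.00


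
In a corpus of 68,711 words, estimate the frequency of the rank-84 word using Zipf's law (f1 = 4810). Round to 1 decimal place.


Zipf's law: f(r) = f(1) / r
f(1) = 4810
f(84) = 4810 / 84
= 57.3 occurrences


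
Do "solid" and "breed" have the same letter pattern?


Pattern of "solid": [0, 1, 2, 3, 4]
Pattern of "breed": [0, 1, 2, 2, 3]
Patterns do not match
Same pattern = No


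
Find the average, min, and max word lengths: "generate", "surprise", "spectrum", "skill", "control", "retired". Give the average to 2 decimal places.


Lengths: "generate"=8, "surprise"=8, "spectrum"=8, "skill"=5, "control"=7, "retired"=7
Sum = 43, Count = 6
Average = 43/6 = 7.17
= avg=7.17, min=5, max=8


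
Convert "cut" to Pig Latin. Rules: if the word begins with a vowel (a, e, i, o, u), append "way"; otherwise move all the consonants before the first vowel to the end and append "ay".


Word: "cut"
Starts with consonant(s) → move to end, add 'ay'
Consonant cluster: "c"
Pig Latin = "utcay"


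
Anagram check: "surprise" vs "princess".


Word 1: "surprise" → sorted: eiprrssu
Word 2: "princess" → sorted: ceinprss
Same letters? eiprrssu != ceinprss
Anagram = No


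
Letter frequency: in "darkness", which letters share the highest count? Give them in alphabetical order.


Word: "darkness"
Letter counts:
  'a': 1
  'd': 1
  'e': 1
  'k': 1
  'n': 1
  'r': 1
  's': 2
Maximum count = 2
Most frequent = 's' (2 times each)


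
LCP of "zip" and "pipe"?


Word 1: "zip"
Word 2: "pipe"
Comparing from start:
  Pos 0: 'z' != 'p' (stop)
LCP = "" (length 0)


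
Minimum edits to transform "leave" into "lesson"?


Word 1: "leave" (length 5)
Word 2: "lesson" (length 6)
One optimal edit sequence (insert/delete/substitute each cost 1):
  1. keep 'l'
  2. keep 'e'
  3. insert 's'  (+1)
  4. substitute 'a' -> 's'  (+1)
  5. substitute 'v' -> 'o'  (+1)
  6. substitute 'e' -> 'n'  (+1)
Total edit operations: 4
Edit distance = 4


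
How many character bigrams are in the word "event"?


Word: "event" (length 5)
Number of 2-grams = length - 2 + 1 = 5 - 2 + 1
= 4


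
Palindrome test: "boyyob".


Word: "boyyob"
Reversed: "boyyob"
Forward == Backward? boyyob == boyyob
Palindrome = Yes


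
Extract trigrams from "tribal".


Word: "tribal" (length 6)
Number of trigrams = 6 - 3 + 1 = 4
  Position 0: "tri"
  Position 1: "rib"
  Position 2: "iba"
  Position 3: "bal"
Trigrams = "tri", "rib", "iba", "bal"


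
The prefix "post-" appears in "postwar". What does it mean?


Prefix: post-
As in: postwar -> post- + war
Meaning = after


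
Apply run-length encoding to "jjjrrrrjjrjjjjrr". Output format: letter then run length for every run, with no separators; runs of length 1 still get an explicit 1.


String: "jjjrrrrjjrjjjjrr"
Scanning for consecutive runs:
  'j' x 3
  'r' x 4
  'j' x 2
  'r' x 1
  'j' x 4
  'r' x 2
RLE = "j3r4j2r1j4r2"


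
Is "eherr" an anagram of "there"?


Word 1: "there" → sorted: eehrt
Word 2: "eherr" → sorted: eehrr
Same letters? eehrt != eehrr
Anagram = No


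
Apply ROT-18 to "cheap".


Word: "cheap"
Shift: 18
Each letter → (letter + shift) mod 26:
  'c' (2) + 18 = 20 → 'u'
  'h' (7) + 18 = 25 → 'z'
  'e' (4) + 18 = 22 → 'w'
  'a' (0) + 18 = 18 → 's'
  'p' (15) + 18 = 7 → 'h'
Result = "uzwsh"


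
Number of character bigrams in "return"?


Word: "return" (length 6)
Number of 2-grams = length - 2 + 1 = 6 - 2 + 1
= 5


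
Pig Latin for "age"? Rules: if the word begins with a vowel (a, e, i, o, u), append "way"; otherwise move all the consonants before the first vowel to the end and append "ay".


Word: "age"
Starts with vowel → add 'way'
Pig Latin = "ageway"


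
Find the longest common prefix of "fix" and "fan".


Word 1: "fix"
Word 2: "fan"
Comparing from start:
  Pos 0: 'f' == 'f'
  Pos 1: 'i' != 'a' (stop)
LCP = "f" (length 1)


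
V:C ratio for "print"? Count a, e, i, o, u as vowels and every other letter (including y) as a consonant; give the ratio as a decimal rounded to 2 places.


Word: "print"
Vowels (a,e,i,o,u): 1
Consonants: 4
Ratio = 1/4
= 0.25


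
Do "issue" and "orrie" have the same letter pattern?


Pattern of "issue": [0, 1, 1, 2, 3]
Pattern of "orrie": [0, 1, 1, 2, 3]
Patterns match
Same pattern = Yes


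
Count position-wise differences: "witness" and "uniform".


Comparing character by character (same length = 7):
  Pos 0: 'w' vs 'u' !=
  Pos 1: 'i' vs 'n' !=
  Pos 2: 't' vs 'i' !=
  Pos 3: 'n' vs 'f' !=
  Pos 4: 'e' vs 'o' !=
  Pos 5: 's' vs 'r' !=
  Pos 6: 's' vs 'm' !=
Hamming distance = 7


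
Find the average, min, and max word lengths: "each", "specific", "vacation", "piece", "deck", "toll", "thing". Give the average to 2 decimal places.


Lengths: "each"=4, "specific"=8, "vacation"=8, "piece"=5, "deck"=4, "toll"=4, "thing"=5
Sum = 38, Count = 7
Average = 38/7 = 5.43
= avg=5.43, min=4, max=8


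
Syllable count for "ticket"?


Word: "ticket"
Syllable breakdown: tick-et
Counting: 2 parts
= 2 syllables


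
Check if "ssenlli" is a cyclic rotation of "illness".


Word: "illness", Candidate: "ssenlli"
Method: check if candidate is substring of word+word
"illnessillness" contains "ssenlli"? No
Is rotation = No


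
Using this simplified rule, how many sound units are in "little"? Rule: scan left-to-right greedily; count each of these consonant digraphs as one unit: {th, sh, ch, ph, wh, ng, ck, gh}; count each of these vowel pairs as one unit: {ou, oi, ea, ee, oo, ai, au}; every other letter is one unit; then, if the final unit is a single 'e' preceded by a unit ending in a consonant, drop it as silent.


Word: "little" (6 letters)
Left-to-right scan:
  (1) 'l' (letter)
  (2) 'i' (letter)
  (3) 't' (letter)
  (4) 't' (letter)
  (5) 'l' (letter)
  (6) 'e' (letter)
Units from scan: 6
Final unit is 'e' after a consonant -> drop as silent (-1)
Sound units = 5 units


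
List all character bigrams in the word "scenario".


Word: "scenario" (length 8)
Number of bigrams = 8 - 2 + 1 = 7
  Position 0: "sc"
  Position 1: "ce"
  Position 2: "en"
  Position 3: "na"
  Position 4: "ar"
  Position 5: "ri"
  Position 6: "io"
Bigrams = "sc", "ce", "en", "na", "ar", "ri", "io"


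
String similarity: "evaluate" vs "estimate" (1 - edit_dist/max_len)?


Word 1: "evaluate" (length 8)
Word 2: "estimate" (length 8)
One optimal edit sequence:
  1. keep 'e'
  2. substitute 'v' -> 's'  (+1)
  3. substitute 'a' -> 't'  (+1)
  4. substitute 'l' -> 'i'  (+1)
  5. substitute 'u' -> 'm'  (+1)
  6. keep 'a'
  7. keep 't'
  8. keep 'e'
Edit distance = 4
Max length = max(8, 8) = 8
Similarity = 1 - 4/8
= 0.5000


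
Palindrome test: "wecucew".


Word: "wecucew"
Reversed: "wecucew"
Forward == Backward? wecucew == wecucew
Palindrome = Yes


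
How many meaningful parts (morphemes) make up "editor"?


Word: "editor"
Morphemes: edit / -or
Each morpheme carries meaning
= 2 morphemes


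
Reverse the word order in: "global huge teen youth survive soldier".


Original: "global huge teen youth survive soldier"
Words (1..n): global | huge | teen | youth | survive | soldier
Reversed (n..1): soldier | survive | youth | teen | huge | global
Result = "soldier survive youth teen huge global"


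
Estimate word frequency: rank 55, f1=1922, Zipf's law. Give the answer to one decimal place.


Zipf's law: f(r) = f(1) / r
f(1) = 1922
f(55) = 1922 / 55
= 34.9 occurrences


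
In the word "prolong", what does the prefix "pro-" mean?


Prefix: pro-
As in: prolong -> pro- + long
Meaning = forward / in favor of


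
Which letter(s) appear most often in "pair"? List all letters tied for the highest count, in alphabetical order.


Word: "pair"
Letter counts:
  'a': 1
  'i': 1
  'p': 1
  'r': 1
Maximum count = 1
Most frequent = 'a', 'i', 'p', 'r' (1 time each)


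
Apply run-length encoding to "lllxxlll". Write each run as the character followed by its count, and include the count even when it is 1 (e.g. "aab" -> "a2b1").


String: "lllxxlll"
Scanning for consecutive runs:
  'l' x 3
  'x' x 2
  'l' x 3
RLE = "l3x2l3"


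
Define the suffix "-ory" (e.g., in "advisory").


Suffix: -ory
As in: advisory -> advise + -ory, with a spelling change
Meaning = relating to / place for


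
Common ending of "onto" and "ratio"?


Word 1: "onto"
Word 2: "ratio"
Comparing from end:
  Pos -1: 'o' == 'o'
  Pos -2: 't' != 'i' (stop)
LCS = "o" (length 1)


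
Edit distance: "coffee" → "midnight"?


Word 1: "coffee" (length 6)
Word 2: "midnight" (length 8)
One optimal edit sequence (insert/delete/substitute each cost 1):
  1. insert 'm'  (+1)
  2. insert 'i'  (+1)
  3. substitute 'c' -> 'd'  (+1)
  4. substitute 'o' -> 'n'  (+1)
  5. substitute 'f' -> 'i'  (+1)
  6. substitute 'f' -> 'g'  (+1)
  7. substitute 'e' -> 'h'  (+1)
  8. substitute 'e' -> 't'  (+1)
Total edit operations: 8
Edit distance = 8


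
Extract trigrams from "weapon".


Word: "weapon" (length 6)
Number of trigrams = 6 - 3 + 1 = 4
  Position 0: "wea"
  Position 1: "eap"
  Position 2: "apo"
  Position 3: "pon"
Trigrams = "wea", "eap", "apo", "pon"


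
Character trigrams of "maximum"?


Word: "maximum" (length 7)
Number of trigrams = 7 - 3 + 1 = 5
  Position 0: "max"
  Position 1: "axi"
  Position 2: "xim"
  Position 3: "imu"
  Position 4: "mum"
Trigrams = "max", "axi", "xim", "imu", "mum"


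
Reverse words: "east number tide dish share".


Original: "east number tide dish share"
Words (1..n): east | number | tide | dish | share
Reversed (n..1): share | dish | tide | number | east
Result = "share dish tide number east"


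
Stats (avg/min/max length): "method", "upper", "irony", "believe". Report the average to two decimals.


Lengths: "method"=6, "upper"=5, "irony"=5, "believe"=7
Sum = 23, Count = 4
Average = 23/4 = 5.75
= avg=5.75, min=5, max=7


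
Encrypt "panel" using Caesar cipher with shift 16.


Word: "panel"
Shift: 16
Each letter → (letter + shift) mod 26:
  'p' (15) + 16 = 5 → 'f'
  'a' (0) + 16 = 16 → 'q'
  'n' (13) + 16 = 3 → 'd'
  'e' (4) + 16 = 20 → 'u'
  'l' (11) + 16 = 1 → 'b'
Result = "fqdub"


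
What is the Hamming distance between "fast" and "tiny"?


Comparing character by character (same length = 4):
  Pos 0: 'f' vs 't' !=
  Pos 1: 'a' vs 'i' !=
  Pos 2: 's' vs 'n' !=
  Pos 3: 't' vs 'y' !=
Hamming distance = 4


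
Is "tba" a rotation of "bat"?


Word: "bat", Candidate: "tba"
Method: check if candidate is substring of word+word
"batbat" contains "tba"? Yes
Is rotation = Yes


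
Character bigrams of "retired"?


Word: "retired" (length 7)
Number of bigrams = 7 - 2 + 1 = 6
  Position 0: "re"
  Position 1: "et"
  Position 2: "ti"
  Position 3: "ir"
  Position 4: "re"
  Position 5: "ed"
Bigrams = "re", "et", "ti", "ir", "re", "ed"


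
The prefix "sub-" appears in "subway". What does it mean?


Prefix: sub-
As in: subway -> sub- + way
Meaning = under / below


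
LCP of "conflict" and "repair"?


Word 1: "conflict"
Word 2: "repair"
Comparing from start:
  Pos 0: 'c' != 'r' (stop)
LCP = "" (length 0)


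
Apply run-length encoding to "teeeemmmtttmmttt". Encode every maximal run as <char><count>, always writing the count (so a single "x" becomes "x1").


String: "teeeemmmtttmmttt"
Scanning for consecutive runs:
  't' x 1
  'e' x 4
  'm' x 3
  't' x 3
  'm' x 2
  't' x 3
RLE = "t1e4m3t3m2t3"


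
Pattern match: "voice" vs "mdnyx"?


Pattern of "voice": [0, 1, 2, 3, 4]
Pattern of "mdnyx": [0, 1, 2, 3, 4]
Patterns match
Same pattern = Yes


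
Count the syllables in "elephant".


Word: "elephant"
Syllable breakdown: el-e-phant
Counting: 3 parts
= 3 syllables


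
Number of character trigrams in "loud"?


Word: "loud" (length 4)
Number of 3-grams = length - 3 + 1 = 4 - 3 + 1
= 2


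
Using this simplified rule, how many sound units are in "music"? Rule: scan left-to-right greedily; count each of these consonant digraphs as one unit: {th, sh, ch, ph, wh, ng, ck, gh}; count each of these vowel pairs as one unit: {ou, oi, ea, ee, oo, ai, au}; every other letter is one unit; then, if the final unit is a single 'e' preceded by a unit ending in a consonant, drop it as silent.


Word: "music" (5 letters)
Left-to-right scan:
  1. 'm' (letter)
  2. 'u' (letter)
  3. 's' (letter)
  4. 'i' (letter)
  5. 'c' (letter)
Units from scan: 5
Sound units = 5 units


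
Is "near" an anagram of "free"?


Word 1: "free" → sorted: eefr
Word 2: "near" → sorted: aenr
Same letters? eefr != aenr
Anagram = No


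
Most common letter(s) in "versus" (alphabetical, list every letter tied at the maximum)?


Word: "versus"
Letter counts:
  'e': 1
  'r': 1
  's': 2
  'u': 1
  'v': 1
Maximum count = 2
Most frequent = 's' (2 times each)


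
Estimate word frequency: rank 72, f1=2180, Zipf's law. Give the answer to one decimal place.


Zipf's law: f(r) = f(1) / r
f(1) = 2180
f(72) = 2180 / 72
= 30.3 occurrences


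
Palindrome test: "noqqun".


Word: "noqqun"
Reversed: "nuqqon"
Forward == Backward? noqqun != nuqqon
Palindrome = No


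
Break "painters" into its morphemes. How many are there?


Word: "painters"
Morphemes: paint | -er | -s
Each morpheme carries meaning
= 3 morphemes


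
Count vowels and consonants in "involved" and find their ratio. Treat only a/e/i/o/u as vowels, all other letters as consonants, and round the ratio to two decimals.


Word: "involved"
Vowels (a,e,i,o,u): 3
Consonants: 5
Ratio = 3/5
= 0.60


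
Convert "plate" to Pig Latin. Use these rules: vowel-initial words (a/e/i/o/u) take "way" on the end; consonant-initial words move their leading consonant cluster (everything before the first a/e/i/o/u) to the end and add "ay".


Word: "plate"
Starts with consonant(s) → move to end, add 'ay'
Consonant cluster: "pl"
Pig Latin = "ateplay"


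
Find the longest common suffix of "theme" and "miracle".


Word 1: "theme"
Word 2: "miracle"
Comparing from end:
  Pos -1: 'e' == 'e'
  Pos -2: 'm' != 'l' (stop)
LCS = "e" (length 1)


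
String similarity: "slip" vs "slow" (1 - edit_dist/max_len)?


Word 1: "slip" (length 4)
Word 2: "slow" (length 4)
One optimal edit sequence:
  1. keep 's'
  2. keep 'l'
  3. substitute 'i' -> 'o'  (+1)
  4. substitute 'p' -> 'w'  (+1)
Edit distance = 2
Max length = max(4, 4) = 4
Similarity = 1 - 2/4
= 0.5000


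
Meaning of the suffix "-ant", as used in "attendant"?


Suffix: -ant
As in: attendant -> attend + -ant
Meaning = one who / that which


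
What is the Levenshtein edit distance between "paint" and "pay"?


Word 1: "paint" (length 5)
Word 2: "pay" (length 3)
One optimal edit sequence (insert/delete/substitute each cost 1):
  1. keep 'p'
  2. keep 'a'
  3. delete 'i'  (+1)
  4. delete 'n'  (+1)
  5. substitute 't' -> 'y'  (+1)
Total edit operations: 3
Edit distance = 3


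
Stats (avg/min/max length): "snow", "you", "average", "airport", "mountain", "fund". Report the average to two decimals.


Lengths: "snow"=4, "you"=3, "average"=7, "airport"=7, "mountain"=8, "fund"=4
Sum = 33, Count = 6
Average = 33/6 = 5.50
= avg=5.50, min=3, max=8


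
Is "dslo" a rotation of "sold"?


Word: "sold", Candidate: "dslo"
Method: check if candidate is substring of word+word
"soldsold" contains "dslo"? No
Is rotation = No


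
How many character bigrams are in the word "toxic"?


Word: "toxic" (length 5)
Number of 2-grams = length - 2 + 1 = 5 - 2 + 1
= 4


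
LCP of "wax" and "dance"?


Word 1: "wax"
Word 2: "dance"
Comparing from start:
  Pos 0: 'w' != 'd' (stop)
LCP = "" (length 0)


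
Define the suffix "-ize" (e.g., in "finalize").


Suffix: -ize
As in: finalize -> final + -ize
Meaning = to make


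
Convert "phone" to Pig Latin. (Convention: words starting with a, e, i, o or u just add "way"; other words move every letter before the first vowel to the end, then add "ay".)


Word: "phone"
Starts with consonant(s) → move to end, add 'ay'
Consonant cluster: "ph"
Pig Latin = "onephay"


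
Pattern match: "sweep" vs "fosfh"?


Pattern of "sweep": [0, 1, 2, 2, 3]
Pattern of "fosfh": [0, 1, 2, 0, 3]
Patterns do not match
Same pattern = No


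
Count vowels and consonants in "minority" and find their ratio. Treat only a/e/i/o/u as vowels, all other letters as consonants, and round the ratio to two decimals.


Word: "minority"
Vowels (a,e,i,o,u): 3
Consonants: 5
Ratio = 3/5
= 0.60


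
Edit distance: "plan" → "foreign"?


Word 1: "plan" (length 4)
Word 2: "foreign" (length 7)
One optimal edit sequence (insert/delete/substitute each cost 1):
  1. insert 'f'  (+1)
  2. insert 'o'  (+1)
  3. insert 'r'  (+1)
  4. substitute 'p' -> 'e'  (+1)
  5. substitute 'l' -> 'i'  (+1)
  6. substitute 'a' -> 'g'  (+1)
  7. keep 'n'
Total edit operations: 6
Edit distance = 6


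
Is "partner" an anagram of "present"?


Word 1: "present" → sorted: eenprst
Word 2: "partner" → sorted: aenprrt
Same letters? eenprst != aenprrt
Anagram = No


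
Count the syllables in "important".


Word: "important"
Syllable breakdown: im-por-tant
Counting: 3 parts
= 3 syllables


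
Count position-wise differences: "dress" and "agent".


Comparing character by character (same length = 5):
  Pos 0: 'd' vs 'a' !=
  Pos 1: 'r' vs 'g' !=
  Pos 2: 'e' vs 'e' =
  Pos 3: 's' vs 'n' !=
  Pos 4: 's' vs 't' !=
Hamming distance = 4


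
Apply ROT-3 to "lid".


Word: "lid"
Shift: 3
Each letter → (letter + shift) mod 26:
  'l' (11) + 3 = 14 → 'o'
  'i' (8) + 3 = 11 → 'l'
  'd' (3) + 3 = 6 → 'g'
Result = "olg"


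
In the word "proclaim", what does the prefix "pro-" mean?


Prefix: pro-
Example: proclaim (pro- + claim)
Meaning = forward / in favor of


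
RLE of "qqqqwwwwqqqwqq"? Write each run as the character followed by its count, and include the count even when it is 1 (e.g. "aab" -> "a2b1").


String: "qqqqwwwwqqqwqq"
Scanning for consecutive runs:
  'q' x 4
  'w' x 4
  'q' x 3
  'w' x 1
  'q' x 2
RLE = "q4w4q3w1q2"


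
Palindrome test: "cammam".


Word: "cammam"
Reversed: "mammac"
Forward == Backward? cammam != mammac
Palindrome = No


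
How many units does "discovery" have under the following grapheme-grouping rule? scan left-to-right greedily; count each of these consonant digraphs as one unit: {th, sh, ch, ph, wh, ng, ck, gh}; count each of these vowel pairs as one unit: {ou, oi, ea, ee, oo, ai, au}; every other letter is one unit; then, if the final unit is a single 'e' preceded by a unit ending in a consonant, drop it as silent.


Word: "discovery" (9 letters)
Left-to-right scan:
  1. 'd' (letter)
  2. 'i' (letter)
  3. 's' (letter)
  4. 'c' (letter)
  5. 'o' (letter)
  6. 'v' (letter)
  7. 'e' (letter)
  8. 'r' (letter)
  9. 'y' (letter)
Units from scan: 9
Sound units = 9 units


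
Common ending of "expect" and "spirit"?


Word 1: "expect"
Word 2: "spirit"
Comparing from end:
  Pos -1: 't' == 't'
  Pos -2: 'c' != 'i' (stop)
LCS = "t" (length 1)


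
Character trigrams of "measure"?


Word: "measure" (length 7)
Number of trigrams = 7 - 3 + 1 = 5
  Position 0: "mea"
  Position 1: "eas"
  Position 2: "asu"
  Position 3: "sur"
  Position 4: "ure"
Trigrams = "mea", "eas", "asu", "sur", "ure"


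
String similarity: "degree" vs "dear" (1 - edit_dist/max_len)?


Word 1: "degree" (length 6)
Word 2: "dear" (length 4)
One optimal edit sequence:
  1. keep 'd'
  2. keep 'e'
  3. substitute 'g' -> 'a'  (+1)
  4. keep 'r'
  5. delete 'e'  (+1)
  6. delete 'e'  (+1)
Edit distance = 3
Max length = max(6, 4) = 6
Similarity = 1 - 3/6
= 0.5000


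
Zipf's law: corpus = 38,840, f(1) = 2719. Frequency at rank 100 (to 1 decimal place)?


Zipf's law: f(r) = f(1) / r
f(1) = 2719
f(100) = 2719 / 100
= 27.2 occurrences


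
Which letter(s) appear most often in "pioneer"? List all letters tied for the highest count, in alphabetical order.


Word: "pioneer"
Letter counts:
  'e': 2
  'i': 1
  'n': 1
  'o': 1
  'p': 1
  'r': 1
Maximum count = 2
Most frequent = 'e' (2 times each)


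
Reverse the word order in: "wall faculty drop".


Original: "wall faculty drop"
Words (1..n): wall | faculty | drop
Reversed (n..1): drop | faculty | wall
Result = "drop faculty wall"


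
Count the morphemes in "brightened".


Word: "brightened"
Morphemes: bright | -en | -ed
Each morpheme carries meaning
= 3 morphemes


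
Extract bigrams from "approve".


Word: "approve" (length 7)
Number of bigrams = 7 - 2 + 1 = 6
  Position 0: "ap"
  Position 1: "pp"
  Position 2: "pr"
  Position 3: "ro"
  Position 4: "ov"
  Position 5: "ve"
Bigrams = "ap", "pp", "pr", "ro", "ov", "ve"


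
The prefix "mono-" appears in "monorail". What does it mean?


Prefix: mono-
Example: monorail = mono- + rail
Meaning = one


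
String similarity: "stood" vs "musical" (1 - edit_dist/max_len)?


Word 1: "stood" (length 5)
Word 2: "musical" (length 7)
One optimal edit sequence:
  1. insert 'm'  (+1)
  2. insert 'u'  (+1)
  3. keep 's'
  4. substitute 't' -> 'i'  (+1)
  5. substitute 'o' -> 'c'  (+1)
  6. substitute 'o' -> 'a'  (+1)
  7. substitute 'd' -> 'l'  (+1)
Edit distance = 6
Max length = max(5, 7) = 7
Similarity = 1 - 6/7
= 0.1429


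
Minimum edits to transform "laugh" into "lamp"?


Word 1: "laugh" (length 5)
Word 2: "lamp" (length 4)
One optimal edit sequence (insert/delete/substitute each cost 1):
  1. keep 'l'
  2. keep 'a'
  3. delete 'u'  (+1)
  4. substitute 'g' -> 'm'  (+1)
  5. substitute 'h' -> 'p'  (+1)
Total edit operations: 3
Edit distance = 3


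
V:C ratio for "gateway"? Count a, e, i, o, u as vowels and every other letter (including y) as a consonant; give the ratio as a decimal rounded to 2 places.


Word: "gateway"
Vowels (a,e,i,o,u): 3
Consonants: 4
Ratio = 3/4
= 0.75


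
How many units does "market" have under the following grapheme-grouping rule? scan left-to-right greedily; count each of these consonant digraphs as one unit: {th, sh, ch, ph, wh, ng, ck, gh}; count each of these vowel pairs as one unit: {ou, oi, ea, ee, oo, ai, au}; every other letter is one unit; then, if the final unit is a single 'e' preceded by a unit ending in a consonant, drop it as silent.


Word: "market" (6 letters)
Left-to-right scan:
  (1) 'm' (letter)
  (2) 'a' (letter)
  (3) 'r' (letter)
  (4) 'k' (letter)
  (5) 'e' (letter)
  (6) 't' (letter)
Units from scan: 6
Sound units = 6 units


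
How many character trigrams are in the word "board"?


Word: "board" (length 5)
Number of 3-grams = length - 3 + 1 = 5 - 3 + 1
= 3


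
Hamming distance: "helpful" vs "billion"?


Comparing character by character (same length = 7):
  Pos 0: 'h' vs 'b' !=
  Pos 1: 'e' vs 'i' !=
  Pos 2: 'l' vs 'l' =
  Pos 3: 'p' vs 'l' !=
  Pos 4: 'f' vs 'i' !=
  Pos 5: 'u' vs 'o' !=
  Pos 6: 'l' vs 'n' !=
Hamming distance = 6


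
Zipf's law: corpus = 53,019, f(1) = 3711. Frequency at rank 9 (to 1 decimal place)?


Zipf's law: f(r) = f(1) / r
f(1) = 3711
f(9) = 3711 / 9
= 412.3 occurrences


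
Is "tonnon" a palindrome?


Word: "tonnon"
Reversed: "nonnot"
Forward == Backward? tonnon != nonnot
Palindrome = No


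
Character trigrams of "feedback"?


Word: "feedback" (length 8)
Number of trigrams = 8 - 3 + 1 = 6
  Position 0: "fee"
  Position 1: "eed"
  Position 2: "edb"
  Position 3: "dba"
  Position 4: "bac"
  Position 5: "ack"
Trigrams = "fee", "eed", "edb", "dba", "bac", "ack"


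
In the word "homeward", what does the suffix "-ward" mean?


Suffix: -ward
Example: homeward (home + -ward)
Meaning = in the direction of


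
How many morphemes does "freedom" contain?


Word: "freedom"
Morphemes: free / -dom
Each morpheme carries meaning
= 2 morphemes


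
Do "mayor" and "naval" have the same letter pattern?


Pattern of "mayor": [0, 1, 2, 3, 4]
Pattern of "naval": [0, 1, 2, 1, 3]
Patterns do not match
Same pattern = No


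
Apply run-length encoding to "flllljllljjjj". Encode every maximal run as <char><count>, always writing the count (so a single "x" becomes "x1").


String: "flllljllljjjj"
Scanning for consecutive runs:
  'f' x 1
  'l' x 4
  'j' x 1
  'l' x 3
  'j' x 4
RLE = "f1l4j1l3j4"


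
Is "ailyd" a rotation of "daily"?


Word: "daily", Candidate: "ailyd"
Method: check if candidate is substring of word+word
"dailydaily" contains "ailyd"? Yes
Is rotation = Yes


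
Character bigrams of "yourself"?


Word: "yourself" (length 8)
Number of bigrams = 8 - 2 + 1 = 7
  Position 0: "yo"
  Position 1: "ou"
  Position 2: "ur"
  Position 3: "rs"
  Position 4: "se"
  Position 5: "el"
  Position 6: "lf"
Bigrams = "yo", "ou", "ur", "rs", "se", "el", "lf"


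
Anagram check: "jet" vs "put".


Word 1: "jet" → sorted: ejt
Word 2: "put" → sorted: ptu
Same letters? ejt != ptu
Anagram = No


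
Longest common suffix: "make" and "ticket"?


Word 1: "make"
Word 2: "ticket"
Comparing from end:
  Pos -1: 'e' != 't' (stop)
LCS = "" (length 0)


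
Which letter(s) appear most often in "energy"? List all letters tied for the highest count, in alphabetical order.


Word: "energy"
Letter counts:
  'e': 2
  'g': 1
  'n': 1
  'r': 1
  'y': 1
Maximum count = 2
Most frequent = 'e' (2 times each)


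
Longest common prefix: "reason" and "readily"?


Word 1: "reason"
Word 2: "readily"
Comparing from start:
  Pos 0: 'r' == 'r'
  Pos 1: 'e' == 'e'
  Pos 2: 'a' == 'a'
  Pos 3: 's' != 'd' (stop)
LCP = "rea" (length 3)


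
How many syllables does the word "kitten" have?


Word: "kitten"
Syllable breakdown: kit-ten
Counting: 2 parts
= 2 syllables


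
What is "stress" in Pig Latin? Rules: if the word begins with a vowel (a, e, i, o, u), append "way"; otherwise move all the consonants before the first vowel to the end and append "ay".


Word: "stress"
Starts with consonant(s) → move to end, add 'ay'
Consonant cluster: "str"
Pig Latin = "essstray"


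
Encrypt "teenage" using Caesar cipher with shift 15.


Word: "teenage"
Shift: 15
Each letter → (letter + shift) mod 26:
  't' (19) + 15 = 8 → 'i'
  'e' (4) + 15 = 19 → 't'
  'e' (4) + 15 = 19 → 't'
  'n' (13) + 15 = 2 → 'c'
  'a' (0) + 15 = 15 → 'p'
  'g' (6) + 15 = 21 → 'v'
  'e' (4) + 15 = 19 → 't'
Result = "ittcpvt"


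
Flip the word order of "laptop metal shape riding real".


Original: "laptop metal shape riding real"
Words (1..n): laptop | metal | shape | riding | real
Reversed (n..1): real | riding | shape | metal | laptop
Result = "real riding shape metal laptop"


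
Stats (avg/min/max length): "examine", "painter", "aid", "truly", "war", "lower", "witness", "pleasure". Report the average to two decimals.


Lengths: "examine"=7, "painter"=7, "aid"=3, "truly"=5, "war"=3, "lower"=5, "witness"=7, "pleasure"=8
Sum = 45, Count = 8
Average = 45/8 = 5.63
= avg=5.63, min=3, max=8


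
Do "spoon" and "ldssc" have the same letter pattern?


Pattern of "spoon": [0, 1, 2, 2, 3]
Pattern of "ldssc": [0, 1, 2, 2, 3]
Patterns match
Same pattern = Yes


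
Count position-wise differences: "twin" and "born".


Comparing character by character (same length = 4):
  Pos 0: 't' vs 'b' !=
  Pos 1: 'w' vs 'o' !=
  Pos 2: 'i' vs 'r' !=
  Pos 3: 'n' vs 'n' =
Hamming distance = 3


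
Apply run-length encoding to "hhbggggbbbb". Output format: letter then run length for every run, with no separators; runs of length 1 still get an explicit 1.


String: "hhbggggbbbb"
Scanning for consecutive runs:
  'h' x 2
  'b' x 1
  'g' x 4
  'b' x 4
RLE = "h2b1g4b4"


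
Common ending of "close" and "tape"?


Word 1: "close"
Word 2: "tape"
Comparing from end:
  Pos -1: 'e' == 'e'
  Pos -2: 's' != 'p' (stop)
LCS = "e" (length 1)


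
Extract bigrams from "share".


Word: "share" (length 5)
Number of bigrams = 5 - 2 + 1 = 4
  Position 0: "sh"
  Position 1: "ha"
  Position 2: "ar"
  Position 3: "re"
Bigrams = "sh", "ha", "ar", "re"


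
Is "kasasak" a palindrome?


Word: "kasasak"
Reversed: "kasasak"
Forward == Backward? kasasak == kasasak
Palindrome = Yes


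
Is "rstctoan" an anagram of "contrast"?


Word 1: "contrast" → sorted: acnorstt
Word 2: "rstctoan" → sorted: acnorstt
Same letters? acnorstt == acnorstt
Anagram = Yes


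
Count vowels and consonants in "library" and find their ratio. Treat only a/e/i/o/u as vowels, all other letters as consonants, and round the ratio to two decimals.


Word: "library"
Vowels (a,e,i,o,u): 2
Consonants: 5
Ratio = 2/5
= 0.40


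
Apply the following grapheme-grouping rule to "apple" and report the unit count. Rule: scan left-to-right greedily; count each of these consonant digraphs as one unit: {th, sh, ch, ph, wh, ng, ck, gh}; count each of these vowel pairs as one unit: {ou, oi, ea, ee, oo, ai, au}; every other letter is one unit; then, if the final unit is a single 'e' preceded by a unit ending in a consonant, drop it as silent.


Word: "apple" (5 letters)
Left-to-right scan:
  1. 'a' (letter)
  2. 'p' (letter)
  3. 'p' (letter)
  4. 'l' (letter)
  5. 'e' (letter)
Units from scan: 5
Final unit is 'e' after a consonant -> drop as silent (-1)
Sound units = 4 units


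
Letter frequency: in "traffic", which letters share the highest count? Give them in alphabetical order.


Word: "traffic"
Letter counts:
  'a': 1
  'c': 1
  'f': 2
  'i': 1
  'r': 1
  't': 1
Maximum count = 2
Most frequent = 'f' (2 times each)


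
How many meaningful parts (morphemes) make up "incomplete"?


Word: "incomplete"
Morphemes: in- / complete
Each morpheme carries meaning
= 2 morphemes


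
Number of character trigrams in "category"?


Word: "category" (length 8)
Number of 3-grams = length - 3 + 1 = 8 - 3 + 1
= 6


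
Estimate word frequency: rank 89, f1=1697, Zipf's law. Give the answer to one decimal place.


Zipf's law: f(r) = f(1) / r
f(1) = 1697
f(89) = 1697 / 89
= 19.1 occurrences
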